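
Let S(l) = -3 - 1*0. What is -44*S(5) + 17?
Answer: 149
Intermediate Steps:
S(l) = -3 (S(l) = -3 + 0 = -3)
-44*S(5) + 17 = -44*(-3) + 17 = 132 + 17 = 149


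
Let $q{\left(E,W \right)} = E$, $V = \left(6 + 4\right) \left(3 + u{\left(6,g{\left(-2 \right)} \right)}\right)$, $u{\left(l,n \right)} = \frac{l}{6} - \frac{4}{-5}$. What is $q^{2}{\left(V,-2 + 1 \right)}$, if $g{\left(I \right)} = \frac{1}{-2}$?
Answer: $2304$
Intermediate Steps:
$g{\left(I \right)} = - \frac{1}{2}$
$u{\left(l,n \right)} = \frac{4}{5} + \frac{l}{6}$ ($u{\left(l,n \right)} = l \frac{1}{6} - - \frac{4}{5} = \frac{l}{6} + \frac{4}{5} = \frac{4}{5} + \frac{l}{6}$)
$V = 48$ ($V = \left(6 + 4\right) \left(3 + \left(\frac{4}{5} + \frac{1}{6} \cdot 6\right)\right) = 10 \left(3 + \left(\frac{4}{5} + 1\right)\right) = 10 \left(3 + \frac{9}{5}\right) = 10 \cdot \frac{24}{5} = 48$)
$q^{2}{\left(V,-2 + 1 \right)} = 48^{2} = 2304$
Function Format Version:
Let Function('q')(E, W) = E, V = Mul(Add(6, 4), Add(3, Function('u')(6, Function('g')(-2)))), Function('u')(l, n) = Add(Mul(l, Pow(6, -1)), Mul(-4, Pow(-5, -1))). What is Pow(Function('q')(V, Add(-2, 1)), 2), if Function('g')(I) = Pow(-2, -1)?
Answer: 2304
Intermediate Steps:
Function('g')(I) = Rational(-1, 2)
Function('u')(l, n) = Add(Rational(4, 5), Mul(Rational(1, 6), l)) (Function('u')(l, n) = Add(Mul(l, Rational(1, 6)), Mul(-4, Rational(-1, 5))) = Add(Mul(Rational(1, 6), l), Rational(4, 5)) = Add(Rational(4, 5), Mul(Rational(1, 6), l)))
V = 48 (V = Mul(Add(6, 4), Add(3, Add(Rational(4, 5), Mul(Rational(1, 6), 6)))) = Mul(10, Add(3, Add(Rational(4, 5), 1))) = Mul(10, Add(3, Rational(9, 5))) = Mul(10, Rational(24, 5)) = 48)
Pow(Function('q')(V, Add(-2, 1)), 2) = Pow(48, 2) = 2304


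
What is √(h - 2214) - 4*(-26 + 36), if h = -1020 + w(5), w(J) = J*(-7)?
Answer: -40 + I*√3269 ≈ -40.0 + 57.175*I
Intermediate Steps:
w(J) = -7*J
h = -1055 (h = -1020 - 7*5 = -1020 - 35 = -1055)
√(h - 2214) - 4*(-26 + 36) = √(-1055 - 2214) - 4*(-26 + 36) = √(-3269) - 4*10 = I*√3269 - 1*40 = I*√3269 - 40 = -40 + I*√3269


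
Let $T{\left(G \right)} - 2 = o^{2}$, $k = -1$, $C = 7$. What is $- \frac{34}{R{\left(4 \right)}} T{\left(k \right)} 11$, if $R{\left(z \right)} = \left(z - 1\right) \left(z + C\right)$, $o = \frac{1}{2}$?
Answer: $- \frac{51}{2} \approx -25.5$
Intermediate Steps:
$o = \frac{1}{2} \approx 0.5$
$T{\left(G \right)} = \frac{9}{4}$ ($T{\left(G \right)} = 2 + \left(\frac{1}{2}\right)^{2} = 2 + \frac{1}{4} = \frac{9}{4}$)
$R{\left(z \right)} = \left(-1 + z\right) \left(7 + z\right)$ ($R{\left(z \right)} = \left(z - 1\right) \left(z + 7\right) = \left(-1 + z\right) \left(7 + z\right)$)
$- \frac{34}{R{\left(4 \right)}} T{\left(k \right)} 11 = - \frac{34}{-7 + 4^{2} + 6 \cdot 4} \cdot \frac{9}{4} \cdot 11 = - \frac{34}{-7 + 16 + 24} \cdot \frac{9}{4} \cdot 11 = - \frac{34}{33} \cdot \frac{9}{4} \cdot 11 = \left(-34\right) \frac{1}{33} \cdot \frac{9}{4} \cdot 11 = \left(- \frac{34}{33}\right) \frac{9}{4} \cdot 11 = \left(- \frac{51}{22}\right) 11 = - \frac{51}{2}$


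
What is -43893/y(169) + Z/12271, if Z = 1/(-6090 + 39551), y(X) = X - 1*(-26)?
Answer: -6007487590396/26688995515 ≈ -225.09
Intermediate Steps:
y(X) = 26 + X (y(X) = X + 26 = 26 + X)
Z = 1/33461 ≈ 2.9886e-5
-43893/y(169) + Z/12271 = -43893/(26 + 169) + (1/33461)/12271 = -43893/195 + (1/33461)*(1/12271) = -43893*1/195 + 1/410599931 = -14631/65 + 1/410599931 = -6007487590396/26688995515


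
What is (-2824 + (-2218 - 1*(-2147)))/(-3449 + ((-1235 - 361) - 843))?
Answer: 2895/5888 ≈ 0.49168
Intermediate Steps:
(-2824 + (-2218 - 1*(-2147)))/(-3449 + ((-1235 - 361) - 843)) = (-2824 + (-2218 + 2147))/(-3449 + (-1596 - 843)) = (-2824 - 71)/(-3449 - 2439) = -2895/(-5888) = -2895*(-1/5888) = 2895/5888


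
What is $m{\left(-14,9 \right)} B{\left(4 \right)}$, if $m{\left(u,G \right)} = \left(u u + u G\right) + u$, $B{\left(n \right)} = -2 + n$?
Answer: $112$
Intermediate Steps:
$m{\left(u,G \right)} = u + u^{2} + G u$ ($m{\left(u,G \right)} = \left(u^{2} + G u\right) + u = u + u^{2} + G u$)
$m{\left(-14,9 \right)} B{\left(4 \right)} = - 14 \left(1 + 9 - 14\right) \left(-2 + 4\right) = \left(-14\right) \left(-4\right) 2 = 56 \cdot 2 = 112$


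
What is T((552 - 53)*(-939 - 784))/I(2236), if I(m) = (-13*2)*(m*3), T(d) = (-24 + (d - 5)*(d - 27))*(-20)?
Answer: 616036668920/7267 ≈ 8.4772e+7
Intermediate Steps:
T(d) = 480 - 20*(-27 + d)*(-5 + d) (T(d) = (-24 + (-5 + d)*(-27 + d))*(-20) = (-24 + (-27 + d)*(-5 + d))*(-20) = 480 - 20*(-27 + d)*(-5 + d))
I(m) = -78*m
T((552 - 53)*(-939 - 784))/I(2236) = (-2220 - 20*(-939 - 784)**2*(552 - 53)**2 + 640*((552 - 53)*(-939 - 784)))/((-78*2236)) = (-2220 - 20*(499*(-1723))**2 + 640*(499*(-1723)))/(-174408) = (-2220 - 20*(-859777)**2 + 640*(-859777))*(-1/174408) = (-2220 - 20*739216489729 - 550257280)*(-1/174408) = (-2220 - 14784329794580 - 550257280)*(-1/174408) = -14784880054080*(-1/174408) = 616036668920/7267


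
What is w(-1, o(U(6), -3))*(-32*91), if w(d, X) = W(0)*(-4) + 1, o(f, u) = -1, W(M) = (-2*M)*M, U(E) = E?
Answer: -2912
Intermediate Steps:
W(M) = -2*M²
w(d, X) = 1 (w(d, X) = -2*0²*(-4) + 1 = -2*0*(-4) + 1 = 0*(-4) + 1 = 0 + 1 = 1)
w(-1, o(U(6), -3))*(-32*91) = 1*(-32*91) = 1*(-2912) = -2912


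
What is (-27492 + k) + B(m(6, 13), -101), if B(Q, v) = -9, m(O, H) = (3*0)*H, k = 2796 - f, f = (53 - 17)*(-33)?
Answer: -23517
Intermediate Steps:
f = -1188 (f = 36*(-33) = -1188)
k = 3984 (k = 2796 - 1*(-1188) = 2796 + 1188 = 3984)
m(O, H) = 0 (m(O, H) = 0*H = 0)
(-27492 + k) + B(m(6, 13), -101) = (-27492 + 3984) - 9 = -23508 - 9 = -23517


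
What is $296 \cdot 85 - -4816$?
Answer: $29976$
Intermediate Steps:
$296 \cdot 85 - -4816 = 25160 + 4816 = 29976$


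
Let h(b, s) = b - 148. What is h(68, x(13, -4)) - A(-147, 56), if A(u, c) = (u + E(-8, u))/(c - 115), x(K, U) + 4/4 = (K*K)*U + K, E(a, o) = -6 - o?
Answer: -4726/59 ≈ -80.102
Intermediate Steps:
x(K, U) = -1 + K + U*K² (x(K, U) = -1 + ((K*K)*U + K) = -1 + (K²*U + K) = -1 + (U*K² + K) = -1 + (K + U*K²) = -1 + K + U*K²)
h(b, s) = -148 + b
A(u, c) = -6/(-115 + c) (A(u, c) = (u + (-6 - u))/(c - 115) = -6/(-115 + c))
h(68, x(13, -4)) - A(-147, 56) = (-148 + 68) - (-6)/(-115 + 56) = -80 - (-6)/(-59) = -80 - (-6)*(-1)/59 = -80 - 1*6/59 = -80 - 6/59 = -4726/59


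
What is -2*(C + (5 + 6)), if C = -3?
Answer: -16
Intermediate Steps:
-2*(C + (5 + 6)) = -2*(-3 + (5 + 6)) = -2*(-3 + 11) = -2*8 = -16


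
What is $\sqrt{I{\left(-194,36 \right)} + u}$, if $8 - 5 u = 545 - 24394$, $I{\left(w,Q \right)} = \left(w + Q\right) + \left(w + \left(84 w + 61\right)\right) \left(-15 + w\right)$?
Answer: $\frac{2 \sqrt{21489215}}{5} \approx 1854.3$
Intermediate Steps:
$I{\left(w,Q \right)} = Q + w + \left(-15 + w\right) \left(61 + 85 w\right)$ ($I{\left(w,Q \right)} = \left(Q + w\right) + \left(w + \left(61 + 84 w\right)\right) \left(-15 + w\right) = \left(Q + w\right) + \left(61 + 85 w\right) \left(-15 + w\right) = \left(Q + w\right) + \left(-15 + w\right) \left(61 + 85 w\right) = Q + w + \left(-15 + w\right) \left(61 + 85 w\right)$)
$u = \frac{23857}{5}$ ($u = \frac{8}{5} - \frac{545 - 24394}{5} = \frac{8}{5} - - \frac{23849}{5} = \frac{8}{5} + \frac{23849}{5} = \frac{23857}{5} \approx 4771.4$)
$\sqrt{I{\left(-194,36 \right)} + u} = \sqrt{\left(-915 + 36 - -235322 + 85 \left(-194\right)^{2}\right) + \frac{23857}{5}} = \sqrt{\left(-915 + 36 + 235322 + 85 \cdot 37636\right) + \frac{23857}{5}} = \sqrt{\left(-915 + 36 + 235322 + 3199060\right) + \frac{23857}{5}} = \sqrt{3433503 + \frac{23857}{5}} = \sqrt{\frac{17191372}{5}} = \frac{2 \sqrt{21489215}}{5}$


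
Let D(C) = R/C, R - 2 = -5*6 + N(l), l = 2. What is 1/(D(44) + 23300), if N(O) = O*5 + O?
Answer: 11/256296 ≈ 4.2919e-5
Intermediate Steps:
N(O) = 6*O (N(O) = 5*O + O = 6*O)
R = -16 (R = 2 + (-5*6 + 6*2) = 2 + (-30 + 12) = 2 - 18 = -16)
D(C) = -16/C
1/(D(44) + 23300) = 1/(-16/44 + 23300) = 1/(-16*1/44 + 23300) = 1/(-4/11 + 23300) = 1/(256296/11) = 11/256296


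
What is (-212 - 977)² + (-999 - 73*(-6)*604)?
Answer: 1677274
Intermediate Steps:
(-212 - 977)² + (-999 - 73*(-6)*604) = (-1189)² + (-999 + 438*604) = 1413721 + (-999 + 264552) = 1413721 + 263553 = 1677274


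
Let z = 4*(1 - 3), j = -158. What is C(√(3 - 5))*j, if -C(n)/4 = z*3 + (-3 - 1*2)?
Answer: -18328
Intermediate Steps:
z = -8 (z = 4*(-2) = -8)
C(n) = 116 (C(n) = -4*(-8*3 + (-3 - 1*2)) = -4*(-24 + (-3 - 2)) = -4*(-24 - 5) = -4*(-29) = 116)
C(√(3 - 5))*j = 116*(-158) = -18328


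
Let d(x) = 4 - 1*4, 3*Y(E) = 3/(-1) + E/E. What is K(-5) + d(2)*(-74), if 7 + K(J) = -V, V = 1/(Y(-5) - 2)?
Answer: -53/8 ≈ -6.6250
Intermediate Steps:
Y(E) = -⅔ (Y(E) = (3/(-1) + E/E)/3 = (3*(-1) + 1)/3 = (-3 + 1)/3 = (⅓)*(-2) = -⅔)
d(x) = 0 (d(x) = 4 - 4 = 0)
V = -3/8 (V = 1/(-⅔ - 2) = 1/(-8/3) = -3/8 ≈ -0.37500)
K(J) = -53/8 (K(J) = -7 - 1*(-3/8) = -7 + 3/8 = -53/8)
K(-5) + d(2)*(-74) = -53/8 + 0*(-74) = -53/8 + 0 = -53/8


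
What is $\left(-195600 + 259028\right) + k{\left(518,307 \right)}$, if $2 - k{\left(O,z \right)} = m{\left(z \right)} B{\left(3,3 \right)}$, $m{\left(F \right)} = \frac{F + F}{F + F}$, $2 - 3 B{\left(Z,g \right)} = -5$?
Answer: $\frac{190283}{3} \approx 63428.0$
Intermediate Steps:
$B{\left(Z,g \right)} = \frac{7}{3}$ ($B{\left(Z,g \right)} = \frac{2}{3} - - \frac{5}{3} = \frac{2}{3} + \frac{5}{3} = \frac{7}{3}$)
$m{\left(F \right)} = 1$ ($m{\left(F \right)} = \frac{2 F}{2 F} = 2 F \frac{1}{2 F} = 1$)
$k{\left(O,z \right)} = - \frac{1}{3}$ ($k{\left(O,z \right)} = 2 - 1 \cdot \frac{7}{3} = 2 - \frac{7}{3} = - \frac{1}{3}$)
$\left(-195600 + 259028\right) + k{\left(518,307 \right)} = \left(-195600 + 259028\right) - \frac{1}{3} = 63428 - \frac{1}{3} = \frac{190283}{3}$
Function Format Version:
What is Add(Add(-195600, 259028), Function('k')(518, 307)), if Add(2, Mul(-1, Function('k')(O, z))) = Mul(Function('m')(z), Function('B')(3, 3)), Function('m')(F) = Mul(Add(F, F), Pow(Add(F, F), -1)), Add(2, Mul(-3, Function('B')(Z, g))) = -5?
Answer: Rational(190283, 3) ≈ 63428.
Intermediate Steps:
Function('B')(Z, g) = Rational(7, 3) (Function('B')(Z, g) = Add(Rational(2, 3), Mul(Rational(-1, 3), -5)) = Add(Rational(2, 3), Rational(5, 3)) = Rational(7, 3))
Function('m')(F) = 1 (Function('m')(F) = Mul(Mul(2, F), Pow(Mul(2, F), -1)) = Mul(Mul(2, F), Mul(Rational(1, 2), Pow(F, -1))) = 1)
Function('k')(O, z) = Rational(-1, 3) (Function('k')(O, z) = Add(2, Mul(-1, Mul(1, Rational(7, 3)))) = Add(2, Mul(-1, Rational(7, 3))) = Add(2, Rational(-7, 3)) = Rational(-1, 3))
Add(Add(-195600, 259028), Function('k')(518, 307)) = Add(Add(-195600, 259028), Rational(-1, 3)) = Add(63428, Rational(-1, 3)) = Rational(190283, 3)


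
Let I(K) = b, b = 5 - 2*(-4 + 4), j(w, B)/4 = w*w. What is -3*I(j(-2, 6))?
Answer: -15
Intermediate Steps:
j(w, B) = 4*w² (j(w, B) = 4*(w*w) = 4*w²)
b = 5 (b = 5 - 2*0 = 5 + 0 = 5)
I(K) = 5
-3*I(j(-2, 6)) = -3*5 = -15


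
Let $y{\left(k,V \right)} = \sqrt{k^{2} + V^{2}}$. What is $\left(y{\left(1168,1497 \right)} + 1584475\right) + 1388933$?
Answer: $2973408 + \sqrt{3605233} \approx 2.9753 \cdot 10^{6}$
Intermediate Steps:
$y{\left(k,V \right)} = \sqrt{V^{2} + k^{2}}$
$\left(y{\left(1168,1497 \right)} + 1584475\right) + 1388933 = \left(\sqrt{1497^{2} + 1168^{2}} + 1584475\right) + 1388933 = \left(\sqrt{2241009 + 1364224} + 1584475\right) + 1388933 = \left(\sqrt{3605233} + 1584475\right) + 1388933 = \left(1584475 + \sqrt{3605233}\right) + 1388933 = 2973408 + \sqrt{3605233}$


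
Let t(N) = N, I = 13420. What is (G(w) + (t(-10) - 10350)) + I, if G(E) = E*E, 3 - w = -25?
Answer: 3844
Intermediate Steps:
w = 28 (w = 3 - 1*(-25) = 3 + 25 = 28)
G(E) = E²
(G(w) + (t(-10) - 10350)) + I = (28² + (-10 - 10350)) + 13420 = (784 - 10360) + 13420 = -9576 + 13420 = 3844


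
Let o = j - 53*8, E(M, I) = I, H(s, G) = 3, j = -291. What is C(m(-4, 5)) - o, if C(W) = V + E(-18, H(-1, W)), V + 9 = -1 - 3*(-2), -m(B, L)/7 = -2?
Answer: 714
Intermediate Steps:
m(B, L) = 14 (m(B, L) = -7*(-2) = 14)
o = -715 (o = -291 - 53*8 = -291 - 424 = -715)
V = -4 (V = -9 + (-1 - 3*(-2)) = -9 + (-1 + 6) = -9 + 5 = -4)
C(W) = -1 (C(W) = -4 + 3 = -1)
C(m(-4, 5)) - o = -1 - 1*(-715) = -1 + 715 = 714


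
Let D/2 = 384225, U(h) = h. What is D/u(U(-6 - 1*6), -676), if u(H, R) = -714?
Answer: -128075/119 ≈ -1076.3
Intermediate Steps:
D = 768450 (D = 2*384225 = 768450)
D/u(U(-6 - 1*6), -676) = 768450/(-714) = 768450*(-1/714) = -128075/119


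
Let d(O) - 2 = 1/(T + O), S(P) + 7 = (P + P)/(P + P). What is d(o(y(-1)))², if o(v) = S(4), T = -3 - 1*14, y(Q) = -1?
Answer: 2025/529 ≈ 3.8280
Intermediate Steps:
T = -17 (T = -3 - 14 = -17)
S(P) = -6 (S(P) = -7 + (P + P)/(P + P) = -7 + (2*P)/((2*P)) = -7 + (2*P)*(1/(2*P)) = -7 + 1 = -6)
o(v) = -6
d(O) = 2 + 1/(-17 + O)
d(o(y(-1)))² = ((-33 + 2*(-6))/(-17 - 6))² = ((-33 - 12)/(-23))² = (-1/23*(-45))² = (45/23)² = 2025/529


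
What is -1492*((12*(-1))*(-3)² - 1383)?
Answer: 2224572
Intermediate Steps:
-1492*((12*(-1))*(-3)² - 1383) = -1492*(-12*9 - 1383) = -1492*(-108 - 1383) = -1492*(-1491) = 2224572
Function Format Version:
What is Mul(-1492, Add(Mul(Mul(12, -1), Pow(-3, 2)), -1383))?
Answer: 2224572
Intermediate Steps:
Mul(-1492, Add(Mul(Mul(12, -1), Pow(-3, 2)), -1383)) = Mul(-1492, Add(Mul(-12, 9), -1383)) = Mul(-1492, Add(-108, -1383)) = Mul(-1492, -1491) = 2224572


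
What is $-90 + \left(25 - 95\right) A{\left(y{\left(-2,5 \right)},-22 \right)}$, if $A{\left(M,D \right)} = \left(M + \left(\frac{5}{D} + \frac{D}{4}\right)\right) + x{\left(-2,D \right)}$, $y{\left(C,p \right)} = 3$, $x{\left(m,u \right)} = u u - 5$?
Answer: $- \frac{367720}{11} \approx -33429.0$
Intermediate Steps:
$x{\left(m,u \right)} = -5 + u^{2}$ ($x{\left(m,u \right)} = u^{2} - 5 = -5 + u^{2}$)
$A{\left(M,D \right)} = -5 + M + D^{2} + \frac{5}{D} + \frac{D}{4}$ ($A{\left(M,D \right)} = \left(M + \left(\frac{5}{D} + \frac{D}{4}\right)\right) + \left(-5 + D^{2}\right) = \left(M + \frac{5}{D} + \frac{D}{4}\right) + \left(-5 + D^{2}\right) = -5 + M + D^{2} + \frac{5}{D} + \frac{D}{4}$)
$-90 + \left(25 - 95\right) A{\left(y{\left(-2,5 \right)},-22 \right)} = -90 + \left(25 - 95\right) \left(-5 + 3 + \left(-22\right)^{2} + \frac{5}{-22} + \frac{1}{4} \left(-22\right)\right) = -90 - 70 \left(-5 + 3 + 484 + 5 \left(- \frac{1}{22}\right) - \frac{11}{2}\right) = -90 - 70 \left(-5 + 3 + 484 - \frac{5}{22} - \frac{11}{2}\right) = -90 - \frac{366730}{11} = - \frac{367720}{11}$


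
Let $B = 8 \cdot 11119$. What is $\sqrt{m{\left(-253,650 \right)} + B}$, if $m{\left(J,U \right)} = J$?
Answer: $\sqrt{88699} \approx 297.82$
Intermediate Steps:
$B = 88952$
$\sqrt{m{\left(-253,650 \right)} + B} = \sqrt{-253 + 88952} = \sqrt{88699}$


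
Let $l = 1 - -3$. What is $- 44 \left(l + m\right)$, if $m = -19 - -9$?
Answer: $264$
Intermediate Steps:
$l = 4$ ($l = 1 + 3 = 4$)
$m = -10$ ($m = -19 + 9 = -10$)
$- 44 \left(l + m\right) = - 44 \left(4 - 10\right) = \left(-44\right) \left(-6\right) = 264$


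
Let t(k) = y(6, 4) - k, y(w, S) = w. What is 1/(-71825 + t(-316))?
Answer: -1/71503 ≈ -1.3985e-5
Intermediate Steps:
t(k) = 6 - k
1/(-71825 + t(-316)) = 1/(-71825 + (6 - 1*(-316))) = 1/(-71825 + (6 + 316)) = 1/(-71825 + 322) = 1/(-71503) = -1/71503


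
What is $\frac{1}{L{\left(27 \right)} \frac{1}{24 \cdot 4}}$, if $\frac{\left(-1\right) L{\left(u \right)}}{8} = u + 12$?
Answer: $- \frac{4}{13} \approx -0.30769$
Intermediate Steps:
$L{\left(u \right)} = -96 - 8 u$ ($L{\left(u \right)} = - 8 \left(u + 12\right) = - 8 \left(12 + u\right) = -96 - 8 u$)
$\frac{1}{L{\left(27 \right)} \frac{1}{24 \cdot 4}} = \frac{1}{\left(-96 - 216\right) \frac{1}{24 \cdot 4}} = \frac{1}{\left(-96 - 216\right) \frac{1}{96}} = \frac{1}{\left(-312\right) \frac{1}{96}} = \frac{1}{- \frac{13}{4}} = - \frac{4}{13}$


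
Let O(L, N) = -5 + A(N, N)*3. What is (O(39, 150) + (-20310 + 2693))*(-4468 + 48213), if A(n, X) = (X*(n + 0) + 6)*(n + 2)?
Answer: 448172511930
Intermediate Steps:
A(n, X) = (2 + n)*(6 + X*n) (A(n, X) = (X*n + 6)*(2 + n) = (6 + X*n)*(2 + n) = (2 + n)*(6 + X*n))
O(L, N) = 31 + 3*N**3 + 6*N**2 + 18*N (O(L, N) = -5 + (12 + 6*N + N*N**2 + 2*N*N)*3 = -5 + (12 + 6*N + N**3 + 2*N**2)*3 = -5 + (12 + N**3 + 2*N**2 + 6*N)*3 = -5 + (36 + 3*N**3 + 6*N**2 + 18*N) = 31 + 3*N**3 + 6*N**2 + 18*N)
(O(39, 150) + (-20310 + 2693))*(-4468 + 48213) = ((31 + 3*150**3 + 6*150**2 + 18*150) + (-20310 + 2693))*(-4468 + 48213) = ((31 + 3*3375000 + 6*22500 + 2700) - 17617)*43745 = ((31 + 10125000 + 135000 + 2700) - 17617)*43745 = (10262731 - 17617)*43745 = 10245114*43745 = 448172511930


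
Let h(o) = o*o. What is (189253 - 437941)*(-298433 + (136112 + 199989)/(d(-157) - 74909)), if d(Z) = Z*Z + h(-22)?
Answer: 76964465361729/1037 ≈ 7.4218e+10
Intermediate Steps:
h(o) = o²
d(Z) = 484 + Z² (d(Z) = Z*Z + (-22)² = Z² + 484 = 484 + Z²)
(189253 - 437941)*(-298433 + (136112 + 199989)/(d(-157) - 74909)) = (189253 - 437941)*(-298433 + (136112 + 199989)/((484 + (-157)²) - 74909)) = -248688*(-298433 + 336101/((484 + 24649) - 74909)) = -248688*(-298433 + 336101/(25133 - 74909)) = -248688*(-298433 + 336101/(-49776)) = -248688*(-298433 + 336101*(-1/49776)) = -248688*(-298433 - 336101/49776) = -248688*(-14855137109/49776) = 76964465361729/1037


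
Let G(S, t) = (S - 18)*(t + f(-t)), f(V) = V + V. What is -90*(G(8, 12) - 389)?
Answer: 24210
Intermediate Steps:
f(V) = 2*V
G(S, t) = -t*(-18 + S) (G(S, t) = (S - 18)*(t + 2*(-t)) = (-18 + S)*(t - 2*t) = (-18 + S)*(-t) = -t*(-18 + S))
-90*(G(8, 12) - 389) = -90*(12*(18 - 1*8) - 389) = -90*(12*(18 - 8) - 389) = -90*(12*10 - 389) = -90*(120 - 389) = -90*(-269) = 24210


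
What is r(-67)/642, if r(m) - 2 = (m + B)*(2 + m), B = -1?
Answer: 737/107 ≈ 6.8878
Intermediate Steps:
r(m) = 2 + (-1 + m)*(2 + m) (r(m) = 2 + (m - 1)*(2 + m) = 2 + (-1 + m)*(2 + m))
r(-67)/642 = -67*(1 - 67)/642 = -67*(-66)*(1/642) = 4422*(1/642) = 737/107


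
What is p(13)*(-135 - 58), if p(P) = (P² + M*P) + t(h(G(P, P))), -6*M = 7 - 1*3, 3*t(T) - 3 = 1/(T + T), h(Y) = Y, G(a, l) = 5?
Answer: -934313/30 ≈ -31144.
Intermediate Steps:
t(T) = 1 + 1/(6*T) (t(T) = 1 + 1/(3*(T + T)) = 1 + 1/(3*((2*T))) = 1 + (1/(2*T))/3 = 1 + 1/(6*T))
M = -⅔ (M = -(7 - 1*3)/6 = -(7 - 3)/6 = -⅙*4 = -⅔ ≈ -0.66667)
p(P) = 31/30 + P² - 2*P/3 (p(P) = (P² - 2*P/3) + (⅙ + 5)/5 = (P² - 2*P/3) + (⅕)*(31/6) = (P² - 2*P/3) + 31/30 = 31/30 + P² - 2*P/3)
p(13)*(-135 - 58) = (31/30 + 13² - ⅔*13)*(-135 - 58) = (31/30 + 169 - 26/3)*(-193) = (4841/30)*(-193) = -934313/30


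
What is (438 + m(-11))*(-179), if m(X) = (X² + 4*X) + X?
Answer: -90216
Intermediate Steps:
m(X) = X² + 5*X
(438 + m(-11))*(-179) = (438 - 11*(5 - 11))*(-179) = (438 - 11*(-6))*(-179) = (438 + 66)*(-179) = 504*(-179) = -90216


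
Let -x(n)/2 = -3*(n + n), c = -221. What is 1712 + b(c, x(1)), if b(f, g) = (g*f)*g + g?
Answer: -30100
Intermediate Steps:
x(n) = 12*n (x(n) = -(-6)*(n + n) = -(-6)*2*n = -(-12)*n = 12*n)
b(f, g) = g + f*g² (b(f, g) = (f*g)*g + g = f*g² + g = g + f*g²)
1712 + b(c, x(1)) = 1712 + (12*1)*(1 - 2652) = 1712 + 12*(1 - 221*12) = 1712 + 12*(1 - 2652) = 1712 + 12*(-2651) = 1712 - 31812 = -30100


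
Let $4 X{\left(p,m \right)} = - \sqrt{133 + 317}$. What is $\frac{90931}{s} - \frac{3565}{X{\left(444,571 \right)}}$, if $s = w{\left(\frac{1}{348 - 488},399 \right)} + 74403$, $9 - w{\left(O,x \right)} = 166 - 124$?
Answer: $\frac{90931}{74370} + \frac{1426 \sqrt{2}}{3} \approx 673.45$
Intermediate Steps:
$w{\left(O,x \right)} = -33$ ($w{\left(O,x \right)} = 9 - \left(166 - 124\right) = 9 - 42 = -33$)
$X{\left(p,m \right)} = - \frac{15 \sqrt{2}}{4}$ ($X{\left(p,m \right)} = \frac{\left(-1\right) \sqrt{133 + 317}}{4} = \frac{\left(-1\right) \sqrt{450}}{4} = \frac{\left(-1\right) 15 \sqrt{2}}{4} = \frac{\left(-15\right) \sqrt{2}}{4} = - \frac{15 \sqrt{2}}{4}$)
$s = 74370$ ($s = -33 + 74403 = 74370$)
$\frac{90931}{s} - \frac{3565}{X{\left(444,571 \right)}} = \frac{90931}{74370} - \frac{3565}{\left(- \frac{15}{4}\right) \sqrt{2}} = 90931 \cdot \frac{1}{74370} - 3565 \left(- \frac{2 \sqrt{2}}{15}\right) = \frac{90931}{74370} + \frac{1426 \sqrt{2}}{3}$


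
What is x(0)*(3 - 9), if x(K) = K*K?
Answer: 0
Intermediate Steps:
x(K) = K²
x(0)*(3 - 9) = 0²*(3 - 9) = 0*(-6) = 0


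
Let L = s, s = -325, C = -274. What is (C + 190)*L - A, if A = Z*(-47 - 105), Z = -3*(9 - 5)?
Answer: 25476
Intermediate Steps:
L = -325
Z = -12 (Z = -3*4 = -12)
A = 1824 (A = -12*(-47 - 105) = -12*(-152) = 1824)
(C + 190)*L - A = (-274 + 190)*(-325) - 1*1824 = -84*(-325) - 1824 = 27300 - 1824 = 25476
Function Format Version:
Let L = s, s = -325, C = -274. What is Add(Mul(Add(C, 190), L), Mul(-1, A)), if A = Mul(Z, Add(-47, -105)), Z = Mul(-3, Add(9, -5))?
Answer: 25476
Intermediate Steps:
L = -325
Z = -12 (Z = Mul(-3, 4) = -12)
A = 1824 (A = Mul(-12, Add(-47, -105)) = Mul(-12, -152) = 1824)
Add(Mul(Add(C, 190), L), Mul(-1, A)) = Add(Mul(Add(-274, 190), -325), Mul(-1, 1824)) = Add(Mul(-84, -325), -1824) = Add(27300, -1824) = 25476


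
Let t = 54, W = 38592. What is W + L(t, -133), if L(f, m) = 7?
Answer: 38599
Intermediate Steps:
W + L(t, -133) = 38592 + 7 = 38599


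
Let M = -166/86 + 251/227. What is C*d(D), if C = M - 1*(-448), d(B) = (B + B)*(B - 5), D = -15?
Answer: 2618928000/9761 ≈ 2.6831e+5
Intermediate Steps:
d(B) = 2*B*(-5 + B) (d(B) = (2*B)*(-5 + B) = 2*B*(-5 + B))
M = -8048/9761 (M = -166*1/86 + 251*(1/227) = -83/43 + 251/227 = -8048/9761 ≈ -0.82451)
C = 4364880/9761 (C = -8048/9761 - 1*(-448) = -8048/9761 + 448 = 4364880/9761 ≈ 447.18)
C*d(D) = 4364880*(2*(-15)*(-5 - 15))/9761 = 4364880*(2*(-15)*(-20))/9761 = (4364880/9761)*600 = 2618928000/9761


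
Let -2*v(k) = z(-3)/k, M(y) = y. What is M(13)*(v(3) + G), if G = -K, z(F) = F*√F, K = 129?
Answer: -1677 + 13*I*√3/2 ≈ -1677.0 + 11.258*I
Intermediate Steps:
z(F) = F^(3/2)
v(k) = 3*I*√3/(2*k) (v(k) = -(-3)^(3/2)/(2*k) = -(-3*I*√3)/(2*k) = -(-3)*I*√3/(2*k) = 3*I*√3/(2*k))
G = -129 (G = -1*129 = -129)
M(13)*(v(3) + G) = 13*((3/2)*I*√3/3 - 129) = 13*((3/2)*I*√3*(⅓) - 129) = 13*(I*√3/2 - 129) = 13*(-129 + I*√3/2) = -1677 + 13*I*√3/2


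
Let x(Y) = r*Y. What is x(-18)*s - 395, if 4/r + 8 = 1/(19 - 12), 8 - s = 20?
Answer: -27773/55 ≈ -504.96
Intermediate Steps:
s = -12 (s = 8 - 1*20 = 8 - 20 = -12)
r = -28/55 (r = 4/(-8 + 1/(19 - 12)) = 4/(-8 + 1/7) = 4/(-8 + ⅐) = 4/(-55/7) = 4*(-7/55) = -28/55 ≈ -0.50909)
x(Y) = -28*Y/55
x(-18)*s - 395 = -28/55*(-18)*(-12) - 395 = (504/55)*(-12) - 395 = -6048/55 - 395 = -27773/55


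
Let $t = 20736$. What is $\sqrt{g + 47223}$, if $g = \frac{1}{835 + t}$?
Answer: $\frac{\sqrt{21973241641714}}{21571} \approx 217.31$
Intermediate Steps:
$g = \frac{1}{21571}$ ($g = \frac{1}{835 + 20736} = \frac{1}{21571} \approx 4.6359 \cdot 10^{-5}$)
$\sqrt{g + 47223} = \sqrt{\frac{1}{21571} + 47223} = \sqrt{\frac{1018647334}{21571}} = \frac{\sqrt{21973241641714}}{21571}$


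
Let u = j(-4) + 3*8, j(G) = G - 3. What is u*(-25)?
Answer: -425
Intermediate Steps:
j(G) = -3 + G
u = 17 (u = (-3 - 4) + 3*8 = -7 + 24 = 17)
u*(-25) = 17*(-25) = -425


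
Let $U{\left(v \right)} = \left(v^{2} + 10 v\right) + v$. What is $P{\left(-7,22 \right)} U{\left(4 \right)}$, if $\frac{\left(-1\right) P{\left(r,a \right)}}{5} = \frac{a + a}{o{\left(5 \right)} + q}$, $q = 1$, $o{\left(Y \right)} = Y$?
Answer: $-2200$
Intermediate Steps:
$P{\left(r,a \right)} = - \frac{5 a}{3}$ ($P{\left(r,a \right)} = - 5 \frac{a + a}{5 + 1} = - 5 \frac{2 a}{6} = - 5 \cdot 2 a \frac{1}{6} = - 5 \frac{a}{3} = - \frac{5 a}{3}$)
$U{\left(v \right)} = v^{2} + 11 v$
$P{\left(-7,22 \right)} U{\left(4 \right)} = \left(- \frac{5}{3}\right) 22 \cdot 4 \left(11 + 4\right) = - \frac{110 \cdot 4 \cdot 15}{3} = \left(- \frac{110}{3}\right) 60 = -2200$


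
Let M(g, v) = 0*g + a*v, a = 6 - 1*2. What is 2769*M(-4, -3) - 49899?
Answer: -83127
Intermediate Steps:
a = 4 (a = 6 - 2 = 4)
M(g, v) = 4*v (M(g, v) = 0*g + 4*v = 0 + 4*v = 4*v)
2769*M(-4, -3) - 49899 = 2769*(4*(-3)) - 49899 = 2769*(-12) - 49899 = -33228 - 49899 = -83127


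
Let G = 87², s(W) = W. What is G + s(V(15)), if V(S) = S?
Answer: 7584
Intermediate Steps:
G = 7569
G + s(V(15)) = 7569 + 15 = 7584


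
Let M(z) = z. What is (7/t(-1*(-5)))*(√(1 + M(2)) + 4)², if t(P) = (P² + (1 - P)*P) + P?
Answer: 133/10 + 28*√3/5 ≈ 22.999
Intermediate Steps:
t(P) = P + P² + P*(1 - P) (t(P) = (P² + P*(1 - P)) + P = P + P² + P*(1 - P))
(7/t(-1*(-5)))*(√(1 + M(2)) + 4)² = (7/((2*(-1*(-5)))))*(√(1 + 2) + 4)² = (7/((2*5)))*(√3 + 4)² = (7/10)*(4 + √3)² = (7*(⅒))*(4 + √3)² = 7*(4 + √3)²/10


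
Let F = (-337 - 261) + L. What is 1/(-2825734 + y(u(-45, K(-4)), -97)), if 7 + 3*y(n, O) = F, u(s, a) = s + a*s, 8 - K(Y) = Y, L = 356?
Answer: -1/2825817 ≈ -3.5388e-7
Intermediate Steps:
K(Y) = 8 - Y
F = -242 (F = (-337 - 261) + 356 = -598 + 356 = -242)
y(n, O) = -83 (y(n, O) = -7/3 + (1/3)*(-242) = -7/3 - 242/3 = -83)
1/(-2825734 + y(u(-45, K(-4)), -97)) = 1/(-2825734 - 83) = 1/(-2825817) = -1/2825817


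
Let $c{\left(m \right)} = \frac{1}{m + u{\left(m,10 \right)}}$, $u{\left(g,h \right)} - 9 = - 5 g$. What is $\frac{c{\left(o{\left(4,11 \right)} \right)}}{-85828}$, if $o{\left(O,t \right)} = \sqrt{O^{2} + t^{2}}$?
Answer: $\frac{9}{181182908} + \frac{\sqrt{137}}{45295727} \approx 3.0808 \cdot 10^{-7}$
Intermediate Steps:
$u{\left(g,h \right)} = 9 - 5 g$
$c{\left(m \right)} = \frac{1}{9 - 4 m}$ ($c{\left(m \right)} = \frac{1}{m - \left(-9 + 5 m\right)} = \frac{1}{9 - 4 m}$)
$\frac{c{\left(o{\left(4,11 \right)} \right)}}{-85828} = \frac{\left(-1\right) \frac{1}{-9 + 4 \sqrt{4^{2} + 11^{2}}}}{-85828} = - \frac{1}{-9 + 4 \sqrt{16 + 121}} \left(- \frac{1}{85828}\right) = - \frac{1}{-9 + 4 \sqrt{137}} \left(- \frac{1}{85828}\right) = \frac{1}{85828 \left(-9 + 4 \sqrt{137}\right)}$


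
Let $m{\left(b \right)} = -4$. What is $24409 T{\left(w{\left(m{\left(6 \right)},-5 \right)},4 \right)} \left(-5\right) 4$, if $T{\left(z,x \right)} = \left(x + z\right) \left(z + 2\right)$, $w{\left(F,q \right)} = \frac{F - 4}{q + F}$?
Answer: $- \frac{558477920}{81} \approx -6.8948 \cdot 10^{6}$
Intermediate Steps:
$w{\left(F,q \right)} = \frac{-4 + F}{F + q}$
$T{\left(z,x \right)} = \left(2 + z\right) \left(x + z\right)$ ($T{\left(z,x \right)} = \left(x + z\right) \left(2 + z\right) = \left(2 + z\right) \left(x + z\right)$)
$24409 T{\left(w{\left(m{\left(6 \right)},-5 \right)},4 \right)} \left(-5\right) 4 = 24409 \left(\left(\frac{-4 - 4}{-4 - 5}\right)^{2} + 2 \cdot 4 + 2 \frac{-4 - 4}{-4 - 5} + 4 \frac{-4 - 4}{-4 - 5}\right) \left(-5\right) 4 = 24409 \left(\left(\frac{1}{-9} \left(-8\right)\right)^{2} + 8 + 2 \frac{1}{-9} \left(-8\right) + 4 \frac{1}{-9} \left(-8\right)\right) \left(-5\right) 4 = 24409 \left(\left(\left(- \frac{1}{9}\right) \left(-8\right)\right)^{2} + 8 + 2 \left(\left(- \frac{1}{9}\right) \left(-8\right)\right) + 4 \left(\left(- \frac{1}{9}\right) \left(-8\right)\right)\right) \left(-5\right) 4 = 24409 \left(\left(\frac{8}{9}\right)^{2} + 8 + 2 \cdot \frac{8}{9} + 4 \cdot \frac{8}{9}\right) \left(-5\right) 4 = 24409 \left(\frac{64}{81} + 8 + \frac{16}{9} + \frac{32}{9}\right) \left(-5\right) 4 = 24409 \cdot \frac{1144}{81} \left(-5\right) 4 = 24409 \left(\left(- \frac{5720}{81}\right) 4\right) = 24409 \left(- \frac{22880}{81}\right) = - \frac{558477920}{81}$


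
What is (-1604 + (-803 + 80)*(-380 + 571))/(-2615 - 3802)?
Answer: 139697/6417 ≈ 21.770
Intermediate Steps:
(-1604 + (-803 + 80)*(-380 + 571))/(-2615 - 3802) = (-1604 - 723*191)/(-6417) = (-1604 - 138093)*(-1/6417) = -139697*(-1/6417) = 139697/6417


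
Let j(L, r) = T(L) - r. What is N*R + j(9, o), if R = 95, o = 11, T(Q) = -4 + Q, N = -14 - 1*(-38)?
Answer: 2274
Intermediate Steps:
N = 24 (N = -14 + 38 = 24)
j(L, r) = -4 + L - r (j(L, r) = (-4 + L) - r = -4 + L - r)
N*R + j(9, o) = 24*95 + (-4 + 9 - 1*11) = 2280 + (-4 + 9 - 11) = 2280 - 6 = 2274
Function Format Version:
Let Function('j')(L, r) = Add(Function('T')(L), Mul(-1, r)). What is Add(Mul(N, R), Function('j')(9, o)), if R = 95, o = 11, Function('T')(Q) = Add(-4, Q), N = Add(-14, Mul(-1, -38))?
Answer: 2274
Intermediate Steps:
N = 24 (N = Add(-14, 38) = 24)
Function('j')(L, r) = Add(-4, L, Mul(-1, r)) (Function('j')(L, r) = Add(Add(-4, L), Mul(-1, r)) = Add(-4, L, Mul(-1, r)))
Add(Mul(N, R), Function('j')(9, o)) = Add(Mul(24, 95), Add(-4, 9, Mul(-1, 11))) = Add(2280, Add(-4, 9, -11)) = Add(2280, -6) = 2274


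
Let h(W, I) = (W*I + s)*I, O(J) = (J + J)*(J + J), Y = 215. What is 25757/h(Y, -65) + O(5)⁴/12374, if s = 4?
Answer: 45405909358559/5618507505 ≈ 8081.5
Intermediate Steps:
O(J) = 4*J² (O(J) = (2*J)*(2*J) = 4*J²)
h(W, I) = I*(4 + I*W) (h(W, I) = (W*I + 4)*I = (I*W + 4)*I = (4 + I*W)*I = I*(4 + I*W))
25757/h(Y, -65) + O(5)⁴/12374 = 25757/((-65*(4 - 65*215))) + (4*5²)⁴/12374 = 25757/((-65*(4 - 13975))) + (4*25)⁴*(1/12374) = 25757/((-65*(-13971))) + 100⁴*(1/12374) = 25757/908115 + 100000000*(1/12374) = 25757*(1/908115) + 50000000/6187 = 25757/908115 + 50000000/6187 = 45405909358559/5618507505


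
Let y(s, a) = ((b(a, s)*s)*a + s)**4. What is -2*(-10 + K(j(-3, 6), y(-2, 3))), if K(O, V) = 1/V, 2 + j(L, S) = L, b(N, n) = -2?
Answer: 99999/5000 ≈ 20.000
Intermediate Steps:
j(L, S) = -2 + L
y(s, a) = (s - 2*a*s)**4 (y(s, a) = ((-2*s)*a + s)**4 = (-2*a*s + s)**4 = (s - 2*a*s)**4)
K(O, V) = 1/V
-2*(-10 + K(j(-3, 6), y(-2, 3))) = -2*(-10 + 1/((-2)**4*(1 - 2*3)**4)) = -2*(-10 + 1/(16*(1 - 6)**4)) = -2*(-10 + 1/(16*(-5)**4)) = -2*(-10 + 1/(16*625)) = -2*(-10 + 1/10000) = -2*(-99999/10000) = 99999/5000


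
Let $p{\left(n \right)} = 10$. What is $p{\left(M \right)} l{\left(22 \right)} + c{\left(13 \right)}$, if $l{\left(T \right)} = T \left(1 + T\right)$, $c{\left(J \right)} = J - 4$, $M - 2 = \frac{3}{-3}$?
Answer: $5069$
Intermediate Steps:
$M = 1$ ($M = 2 + \frac{3}{-3} = 2 + 3 \left(- \frac{1}{3}\right) = 2 - 1 = 1$)
$c{\left(J \right)} = -4 + J$
$p{\left(M \right)} l{\left(22 \right)} + c{\left(13 \right)} = 10 \cdot 22 \left(1 + 22\right) + \left(-4 + 13\right) = 10 \cdot 22 \cdot 23 + 9 = 10 \cdot 506 + 9 = 5060 + 9 = 5069$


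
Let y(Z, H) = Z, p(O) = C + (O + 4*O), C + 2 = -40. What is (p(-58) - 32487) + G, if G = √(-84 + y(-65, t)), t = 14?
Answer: -32819 + I*√149 ≈ -32819.0 + 12.207*I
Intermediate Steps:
C = -42 (C = -2 - 40 = -42)
p(O) = -42 + 5*O (p(O) = -42 + (O + 4*O) = -42 + 5*O)
G = I*√149 (G = √(-84 - 65) = √(-149) = I*√149 ≈ 12.207*I)
(p(-58) - 32487) + G = ((-42 + 5*(-58)) - 32487) + I*√149 = ((-42 - 290) - 32487) + I*√149 = (-332 - 32487) + I*√149 = -32819 + I*√149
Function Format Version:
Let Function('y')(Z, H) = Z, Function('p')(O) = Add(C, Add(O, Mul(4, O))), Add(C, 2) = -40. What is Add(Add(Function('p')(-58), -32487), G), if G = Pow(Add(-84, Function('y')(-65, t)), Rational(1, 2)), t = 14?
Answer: Add(-32819, Mul(I, Pow(149, Rational(1, 2)))) ≈ Add(-32819., Mul(12.207, I))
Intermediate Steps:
C = -42 (C = Add(-2, -40) = -42)
Function('p')(O) = Add(-42, Mul(5, O)) (Function('p')(O) = Add(-42, Add(O, Mul(4, O))) = Add(-42, Mul(5, O)))
G = Mul(I, Pow(149, Rational(1, 2))) (G = Pow(Add(-84, -65), Rational(1, 2)) = Pow(-149, Rational(1, 2)) = Mul(I, Pow(149, Rational(1, 2))) ≈ Mul(12.207, I))
Add(Add(Function('p')(-58), -32487), G) = Add(Add(Add(-42, Mul(5, -58)), -32487), Mul(I, Pow(149, Rational(1, 2)))) = Add(Add(Add(-42, -290), -32487), Mul(I, Pow(149, Rational(1, 2)))) = Add(Add(-332, -32487), Mul(I, Pow(149, Rational(1, 2)))) = Add(-32819, Mul(I, Pow(149, Rational(1, 2))))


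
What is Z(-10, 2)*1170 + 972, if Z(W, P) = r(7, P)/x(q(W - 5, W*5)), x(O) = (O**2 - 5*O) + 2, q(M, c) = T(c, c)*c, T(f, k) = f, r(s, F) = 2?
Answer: 3031427142/3118751 ≈ 972.00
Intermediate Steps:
q(M, c) = c**2 (q(M, c) = c*c = c**2)
x(O) = 2 + O**2 - 5*O
Z(W, P) = 2/(2 - 125*W**2 + 625*W**4) (Z(W, P) = 2/(2 + ((W*5)**2)**2 - 5*25*W**2) = 2/(2 + ((5*W)**2)**2 - 5*25*W**2) = 2/(2 + (25*W**2)**2 - 125*W**2) = 2/(2 + 625*W**4 - 125*W**2) = 2/(2 - 125*W**2 + 625*W**4))
Z(-10, 2)*1170 + 972 = (2/(2 - 125*(-10)**2 + 625*(-10)**4))*1170 + 972 = (2/(2 - 125*100 + 625*10000))*1170 + 972 = (2/(2 - 12500 + 6250000))*1170 + 972 = (2/6237502)*1170 + 972 = (2*(1/6237502))*1170 + 972 = (1/3118751)*1170 + 972 = 1170/3118751 + 972 = 3031427142/3118751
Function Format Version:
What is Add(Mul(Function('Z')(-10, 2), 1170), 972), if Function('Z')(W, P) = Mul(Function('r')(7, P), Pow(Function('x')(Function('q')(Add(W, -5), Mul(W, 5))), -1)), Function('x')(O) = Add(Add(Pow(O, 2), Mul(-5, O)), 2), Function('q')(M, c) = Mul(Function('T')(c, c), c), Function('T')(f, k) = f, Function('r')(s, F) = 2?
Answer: Rational(3031427142, 3118751) ≈ 972.00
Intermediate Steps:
Function('q')(M, c) = Pow(c, 2) (Function('q')(M, c) = Mul(c, c) = Pow(c, 2))
Function('x')(O) = Add(2, Pow(O, 2), Mul(-5, O))
Function('Z')(W, P) = Mul(2, Pow(Add(2, Mul(-125, Pow(W, 2)), Mul(625, Pow(W, 4))), -1)) (Function('Z')(W, P) = Mul(2, Pow(Add(2, Pow(Pow(Mul(W, 5), 2), 2), Mul(-5, Pow(Mul(W, 5), 2))), -1)) = Mul(2, Pow(Add(2, Pow(Pow(Mul(5, W), 2), 2), Mul(-5, Pow(Mul(5, W), 2))), -1)) = Mul(2, Pow(Add(2, Pow(Mul(25, Pow(W, 2)), 2), Mul(-5, Mul(25, Pow(W, 2)))), -1)) = Mul(2, Pow(Add(2, Mul(625, Pow(W, 4)), Mul(-125, Pow(W, 2))), -1)) = Mul(2, Pow(Add(2, Mul(-125, Pow(W, 2)), Mul(625, Pow(W, 4))), -1)))
Add(Mul(Function('Z')(-10, 2), 1170), 972) = Add(Mul(Mul(2, Pow(Add(2, Mul(-125, Pow(-10, 2)), Mul(625, Pow(-10, 4))), -1)), 1170), 972) = Add(Mul(Mul(2, Pow(Add(2, Mul(-125, 100), Mul(625, 10000)), -1)), 1170), 972) = Add(Mul(Mul(2, Pow(Add(2, -12500, 6250000), -1)), 1170), 972) = Add(Mul(Mul(2, Pow(6237502, -1)), 1170), 972) = Add(Mul(Mul(2, Rational(1, 6237502)), 1170), 972) = Add(Mul(Rational(1, 3118751), 1170), 972) = Add(Rational(1170, 3118751), 972) = Rational(3031427142, 3118751)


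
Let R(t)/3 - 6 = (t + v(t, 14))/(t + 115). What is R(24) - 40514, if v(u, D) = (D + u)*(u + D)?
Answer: -5624540/139 ≈ -40464.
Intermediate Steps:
v(u, D) = (D + u)² (v(u, D) = (D + u)*(D + u) = (D + u)²)
R(t) = 18 + 3*(t + (14 + t)²)/(115 + t) (R(t) = 18 + 3*((t + (14 + t)²)/(t + 115)) = 18 + 3*((t + (14 + t)²)/(115 + t)) = 18 + 3*(t + (14 + t)²)/(115 + t))
R(24) - 40514 = 3*(886 + 24² + 35*24)/(115 + 24) - 40514 = 3*(886 + 576 + 840)/139 - 40514 = 3*(1/139)*2302 - 40514 = 6906/139 - 40514 = -5624540/139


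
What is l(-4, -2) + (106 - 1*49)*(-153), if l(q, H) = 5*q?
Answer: -8741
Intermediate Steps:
l(-4, -2) + (106 - 1*49)*(-153) = 5*(-4) + (106 - 1*49)*(-153) = -20 + (106 - 49)*(-153) = -20 + 57*(-153) = -20 - 8721 = -8741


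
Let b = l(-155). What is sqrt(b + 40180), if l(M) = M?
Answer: 5*sqrt(1601) ≈ 200.06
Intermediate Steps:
b = -155
sqrt(b + 40180) = sqrt(-155 + 40180) = sqrt(40025) = 5*sqrt(1601)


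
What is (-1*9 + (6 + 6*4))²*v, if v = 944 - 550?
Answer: 173754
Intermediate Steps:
v = 394
(-1*9 + (6 + 6*4))²*v = (-1*9 + (6 + 6*4))²*394 = (-9 + (6 + 24))²*394 = (-9 + 30)²*394 = 21²*394 = 441*394 = 173754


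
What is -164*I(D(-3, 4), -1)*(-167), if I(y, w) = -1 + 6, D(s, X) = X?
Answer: 136940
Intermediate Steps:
I(y, w) = 5
-164*I(D(-3, 4), -1)*(-167) = -164*5*(-167) = -820*(-167) = 136940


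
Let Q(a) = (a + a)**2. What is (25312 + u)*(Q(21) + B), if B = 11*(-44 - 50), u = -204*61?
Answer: 9393640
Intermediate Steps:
Q(a) = 4*a**2 (Q(a) = (2*a)**2 = 4*a**2)
u = -12444
B = -1034 (B = 11*(-94) = -1034)
(25312 + u)*(Q(21) + B) = (25312 - 12444)*(4*21**2 - 1034) = 12868*(4*441 - 1034) = 12868*(1764 - 1034) = 12868*730 = 9393640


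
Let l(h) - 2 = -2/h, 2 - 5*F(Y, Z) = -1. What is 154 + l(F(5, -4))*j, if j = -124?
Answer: 958/3 ≈ 319.33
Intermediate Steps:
F(Y, Z) = ⅗ (F(Y, Z) = ⅖ - ⅕*(-1) = ⅖ + ⅕ = ⅗)
l(h) = 2 - 2/h
154 + l(F(5, -4))*j = 154 + (2 - 2/⅗)*(-124) = 154 + (2 - 2*5/3)*(-124) = 154 + (2 - 10/3)*(-124) = 154 - 4/3*(-124) = 154 + 496/3 = 958/3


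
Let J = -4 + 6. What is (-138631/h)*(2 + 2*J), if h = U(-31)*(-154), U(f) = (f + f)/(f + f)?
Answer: 415893/77 ≈ 5401.2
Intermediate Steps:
J = 2
U(f) = 1 (U(f) = (2*f)/((2*f)) = (2*f)*(1/(2*f)) = 1)
h = -154 (h = 1*(-154) = -154)
(-138631/h)*(2 + 2*J) = (-138631/(-154))*(2 + 2*2) = (-138631*(-1/154))*(2 + 4) = (138631/154)*6 = 415893/77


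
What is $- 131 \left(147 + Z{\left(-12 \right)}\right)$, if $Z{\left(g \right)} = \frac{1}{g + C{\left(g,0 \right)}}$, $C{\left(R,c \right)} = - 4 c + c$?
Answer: $- \frac{230953}{12} \approx -19246.0$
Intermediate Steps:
$C{\left(R,c \right)} = - 3 c$
$Z{\left(g \right)} = \frac{1}{g}$ ($Z{\left(g \right)} = \frac{1}{g - 0} = \frac{1}{g + 0} = \frac{1}{g}$)
$- 131 \left(147 + Z{\left(-12 \right)}\right) = - 131 \left(147 + \frac{1}{-12}\right) = - 131 \left(147 - \frac{1}{12}\right) = \left(-131\right) \frac{1763}{12} = - \frac{230953}{12}$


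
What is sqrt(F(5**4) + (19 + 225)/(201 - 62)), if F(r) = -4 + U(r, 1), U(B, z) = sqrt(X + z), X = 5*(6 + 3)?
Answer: sqrt(-43368 + 19321*sqrt(46))/139 ≈ 2.1302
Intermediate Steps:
X = 45 (X = 5*9 = 45)
U(B, z) = sqrt(45 + z)
F(r) = -4 + sqrt(46) (F(r) = -4 + sqrt(45 + 1) = -4 + sqrt(46))
sqrt(F(5**4) + (19 + 225)/(201 - 62)) = sqrt((-4 + sqrt(46)) + (19 + 225)/(201 - 62)) = sqrt((-4 + sqrt(46)) + 244/139) = sqrt(-312/139 + sqrt(46))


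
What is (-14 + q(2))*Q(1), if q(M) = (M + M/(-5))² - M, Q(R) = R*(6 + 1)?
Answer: -2352/25 ≈ -94.080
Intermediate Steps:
Q(R) = 7*R (Q(R) = R*7 = 7*R)
q(M) = -M + 16*M²/25 (q(M) = (M + M*(-⅕))² - M = (M - M/5)² - M = (4*M/5)² - M = 16*M²/25 - M = -M + 16*M²/25)
(-14 + q(2))*Q(1) = (-14 + (1/25)*2*(-25 + 16*2))*(7*1) = (-14 + (1/25)*2*(-25 + 32))*7 = (-14 + (1/25)*2*7)*7 = (-14 + 14/25)*7 = -336/25*7 = -2352/25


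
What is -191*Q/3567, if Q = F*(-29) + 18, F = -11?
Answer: -64367/3567 ≈ -18.045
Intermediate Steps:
Q = 337 (Q = -11*(-29) + 18 = 319 + 18 = 337)
-191*Q/3567 = -64367/3567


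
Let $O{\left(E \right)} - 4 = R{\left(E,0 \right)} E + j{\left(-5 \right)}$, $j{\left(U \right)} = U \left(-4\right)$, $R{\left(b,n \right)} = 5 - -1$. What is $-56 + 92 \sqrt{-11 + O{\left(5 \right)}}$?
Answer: $-56 + 92 \sqrt{43} \approx 547.28$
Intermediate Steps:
$R{\left(b,n \right)} = 6$ ($R{\left(b,n \right)} = 5 + 1 = 6$)
$j{\left(U \right)} = - 4 U$
$O{\left(E \right)} = 24 + 6 E$ ($O{\left(E \right)} = 4 + \left(6 E - -20\right) = 4 + \left(6 E + 20\right) = 4 + \left(20 + 6 E\right) = 24 + 6 E$)
$-56 + 92 \sqrt{-11 + O{\left(5 \right)}} = -56 + 92 \sqrt{-11 + \left(24 + 6 \cdot 5\right)} = -56 + 92 \sqrt{-11 + \left(24 + 30\right)} = -56 + 92 \sqrt{-11 + 54} = -56 + 92 \sqrt{43}$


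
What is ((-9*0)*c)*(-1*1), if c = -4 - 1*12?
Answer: 0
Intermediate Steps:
c = -16 (c = -4 - 12 = -16)
((-9*0)*c)*(-1*1) = (-9*0*(-16))*(-1*1) = (0*(-16))*(-1) = 0*(-1) = 0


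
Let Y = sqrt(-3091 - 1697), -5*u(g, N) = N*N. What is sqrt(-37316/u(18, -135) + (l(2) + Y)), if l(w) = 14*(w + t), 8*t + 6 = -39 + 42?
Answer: sqrt(2404795 + 437400*I*sqrt(133))/270 ≈ 7.4042 + 4.6727*I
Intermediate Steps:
u(g, N) = -N**2/5 (u(g, N) = -N*N/5 = -N**2/5)
t = -3/8 (t = -3/4 + (-39 + 42)/8 = -3/4 + (1/8)*3 = -3/4 + 3/8 = -3/8 ≈ -0.37500)
Y = 6*I*sqrt(133) (Y = sqrt(-4788) = 6*I*sqrt(133) ≈ 69.195*I)
l(w) = -21/4 + 14*w (l(w) = 14*(w - 3/8) = 14*(-3/8 + w) = -21/4 + 14*w)
sqrt(-37316/u(18, -135) + (l(2) + Y)) = sqrt(-37316/((-1/5*(-135)**2)) + ((-21/4 + 14*2) + 6*I*sqrt(133))) = sqrt(-37316/((-1/5*18225)) + ((-21/4 + 28) + 6*I*sqrt(133))) = sqrt(-37316/(-3645) + (91/4 + 6*I*sqrt(133))) = sqrt(-37316*(-1/3645) + (91/4 + 6*I*sqrt(133))) = sqrt(37316/3645 + (91/4 + 6*I*sqrt(133))) = sqrt(480959/14580 + 6*I*sqrt(133))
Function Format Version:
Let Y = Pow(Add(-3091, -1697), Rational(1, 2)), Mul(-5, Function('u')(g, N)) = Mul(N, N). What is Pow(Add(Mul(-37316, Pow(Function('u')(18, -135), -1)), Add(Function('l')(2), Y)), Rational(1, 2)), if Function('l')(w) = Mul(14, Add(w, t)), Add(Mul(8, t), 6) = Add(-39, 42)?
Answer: Mul(Rational(1, 270), Pow(Add(2404795, Mul(437400, I, Pow(133, Rational(1, 2)))), Rational(1, 2))) ≈ Add(7.4042, Mul(4.6727, I))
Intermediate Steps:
Function('u')(g, N) = Mul(Rational(-1, 5), Pow(N, 2)) (Function('u')(g, N) = Mul(Rational(-1, 5), Mul(N, N)) = Mul(Rational(-1, 5), Pow(N, 2)))
t = Rational(-3, 8) (t = Add(Rational(-3, 4), Mul(Rational(1, 8), Add(-39, 42))) = Add(Rational(-3, 4), Mul(Rational(1, 8), 3)) = Add(Rational(-3, 4), Rational(3, 8)) = Rational(-3, 8) ≈ -0.37500)
Y = Mul(6, I, Pow(133, Rational(1, 2))) (Y = Pow(-4788, Rational(1, 2)) = Mul(6, I, Pow(133, Rational(1, 2))) ≈ Mul(69.195, I))
Function('l')(w) = Add(Rational(-21, 4), Mul(14, w)) (Function('l')(w) = Mul(14, Add(w, Rational(-3, 8))) = Mul(14, Add(Rational(-3, 8), w)) = Add(Rational(-21, 4), Mul(14, w)))
Pow(Add(Mul(-37316, Pow(Function('u')(18, -135), -1)), Add(Function('l')(2), Y)), Rational(1, 2)) = Pow(Add(Mul(-37316, Pow(Mul(Rational(-1, 5), Pow(-135, 2)), -1)), Add(Add(Rational(-21, 4), Mul(14, 2)), Mul(6, I, Pow(133, Rational(1, 2))))), Rational(1, 2)) = Pow(Add(Mul(-37316, Pow(Mul(Rational(-1, 5), 18225), -1)), Add(Add(Rational(-21, 4), 28), Mul(6, I, Pow(133, Rational(1, 2))))), Rational(1, 2)) = Pow(Add(Mul(-37316, Pow(-3645, -1)), Add(Rational(91, 4), Mul(6, I, Pow(133, Rational(1, 2))))), Rational(1, 2)) = Pow(Add(Mul(-37316, Rational(-1, 3645)), Add(Rational(91, 4), Mul(6, I, Pow(133, Rational(1, 2))))), Rational(1, 2)) = Pow(Add(Rational(37316, 3645), Add(Rational(91, 4), Mul(6, I, Pow(133, Rational(1, 2))))), Rational(1, 2)) = Pow(Add(Rational(480959, 14580), Mul(6, I, Pow(133, Rational(1, 2)))), Rational(1, 2))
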